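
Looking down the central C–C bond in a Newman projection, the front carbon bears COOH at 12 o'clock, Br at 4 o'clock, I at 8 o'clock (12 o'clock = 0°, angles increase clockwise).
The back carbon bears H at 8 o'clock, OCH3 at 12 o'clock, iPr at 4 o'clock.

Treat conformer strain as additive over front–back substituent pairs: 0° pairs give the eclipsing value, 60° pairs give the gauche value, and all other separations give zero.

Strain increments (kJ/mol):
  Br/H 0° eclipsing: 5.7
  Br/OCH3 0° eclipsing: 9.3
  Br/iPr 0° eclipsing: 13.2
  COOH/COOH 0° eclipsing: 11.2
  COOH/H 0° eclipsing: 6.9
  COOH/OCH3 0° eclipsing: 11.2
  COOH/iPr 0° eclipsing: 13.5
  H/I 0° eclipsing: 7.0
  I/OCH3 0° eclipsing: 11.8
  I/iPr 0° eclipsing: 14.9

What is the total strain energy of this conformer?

This conformer (eclipsed): COOH(0°)/OCH3(0°) eclipsed 11.2; Br(120°)/iPr(120°) eclipsed 13.2; I(240°)/H(240°) eclipsed 7.0 → 31.4 kJ/mol.

31.4 kJ/mol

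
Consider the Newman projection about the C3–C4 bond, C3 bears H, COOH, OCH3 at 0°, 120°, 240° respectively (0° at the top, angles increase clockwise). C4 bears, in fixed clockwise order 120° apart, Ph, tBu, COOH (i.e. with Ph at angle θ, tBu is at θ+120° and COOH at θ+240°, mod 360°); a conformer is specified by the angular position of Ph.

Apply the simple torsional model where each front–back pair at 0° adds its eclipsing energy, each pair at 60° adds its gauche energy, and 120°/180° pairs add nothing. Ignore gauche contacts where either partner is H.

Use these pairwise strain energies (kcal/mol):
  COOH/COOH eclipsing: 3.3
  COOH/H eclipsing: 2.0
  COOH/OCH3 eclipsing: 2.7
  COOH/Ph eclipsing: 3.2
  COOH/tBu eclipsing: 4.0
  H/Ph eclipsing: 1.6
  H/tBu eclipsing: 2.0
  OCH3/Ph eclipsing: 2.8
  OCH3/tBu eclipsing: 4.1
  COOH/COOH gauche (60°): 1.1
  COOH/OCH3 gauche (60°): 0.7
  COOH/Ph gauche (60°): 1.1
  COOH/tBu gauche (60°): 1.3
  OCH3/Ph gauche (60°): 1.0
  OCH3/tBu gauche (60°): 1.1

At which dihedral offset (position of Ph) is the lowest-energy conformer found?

300°

Ph at 0° is eclipsed. H at 0° is eclipsed with Ph at 0° (1.6); COOH at 120° is eclipsed with tBu at 120° (4.0); OCH3 at 240° is eclipsed with COOH at 240° (2.7). Total 8.3 kcal/mol.
Ph at 60° is staggered. COOH at 120° is gauche with Ph at 60° (1.1); COOH at 120° is gauche with tBu at 180° (1.3); OCH3 at 240° is gauche with tBu at 180° (1.1); OCH3 at 240° is gauche with COOH at 300° (0.7). Total 4.2 kcal/mol.
Ph at 120° is eclipsed. H at 0° is eclipsed with COOH at 0° (2.0); COOH at 120° is eclipsed with Ph at 120° (3.2); OCH3 at 240° is eclipsed with tBu at 240° (4.1). Total 9.3 kcal/mol.
Ph at 180° is staggered. COOH at 120° is gauche with Ph at 180° (1.1); COOH at 120° is gauche with COOH at 60° (1.1); OCH3 at 240° is gauche with Ph at 180° (1.0); OCH3 at 240° is gauche with tBu at 300° (1.1). Total 4.3 kcal/mol.
Ph at 240° is eclipsed. H at 0° is eclipsed with tBu at 0° (2.0); COOH at 120° is eclipsed with COOH at 120° (3.3); OCH3 at 240° is eclipsed with Ph at 240° (2.8). Total 8.1 kcal/mol.
Ph at 300° is staggered. COOH at 120° is gauche with tBu at 60° (1.3); COOH at 120° is gauche with COOH at 180° (1.1); OCH3 at 240° is gauche with Ph at 300° (1.0); OCH3 at 240° is gauche with COOH at 180° (0.7). Total 4.1 kcal/mol.
The minimum (4.1 kcal/mol) occurs with Ph at 300°.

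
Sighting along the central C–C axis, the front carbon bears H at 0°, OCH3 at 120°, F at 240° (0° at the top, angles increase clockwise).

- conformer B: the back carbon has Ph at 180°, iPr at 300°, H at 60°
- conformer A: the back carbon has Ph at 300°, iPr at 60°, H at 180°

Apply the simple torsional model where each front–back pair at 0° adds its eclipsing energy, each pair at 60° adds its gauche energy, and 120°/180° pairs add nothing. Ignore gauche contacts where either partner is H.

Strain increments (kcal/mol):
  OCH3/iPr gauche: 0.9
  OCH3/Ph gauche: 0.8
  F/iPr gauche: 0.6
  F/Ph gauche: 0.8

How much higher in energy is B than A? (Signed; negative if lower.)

+0.5 kcal/mol

B is staggered. OCH3 at 120° is gauche with Ph at 180° (0.8); F at 240° is gauche with Ph at 180° (0.8); F at 240° is gauche with iPr at 300° (0.6). Total 2.2 kcal/mol.
A is staggered. OCH3 at 120° is gauche with iPr at 60° (0.9); F at 240° is gauche with Ph at 300° (0.8). Total 1.7 kcal/mol.
E(B) − E(A) = 2.2 − 1.7 = +0.5 kcal/mol.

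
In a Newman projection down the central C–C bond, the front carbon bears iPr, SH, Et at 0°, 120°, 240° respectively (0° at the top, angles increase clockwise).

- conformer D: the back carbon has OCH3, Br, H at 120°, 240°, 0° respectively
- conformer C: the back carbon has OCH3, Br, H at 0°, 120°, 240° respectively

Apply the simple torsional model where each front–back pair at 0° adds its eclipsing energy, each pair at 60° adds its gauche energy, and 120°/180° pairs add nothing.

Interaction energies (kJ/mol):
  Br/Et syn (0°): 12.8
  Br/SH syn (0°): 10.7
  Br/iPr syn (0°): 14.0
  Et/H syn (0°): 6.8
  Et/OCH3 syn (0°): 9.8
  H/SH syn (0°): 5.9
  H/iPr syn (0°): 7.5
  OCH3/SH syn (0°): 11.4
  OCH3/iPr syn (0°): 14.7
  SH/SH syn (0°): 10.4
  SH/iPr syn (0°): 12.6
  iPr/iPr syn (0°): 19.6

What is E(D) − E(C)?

D (eclipsed): iPr(0°)/H(0°) eclipsed 7.5; SH(120°)/OCH3(120°) eclipsed 11.4; Et(240°)/Br(240°) eclipsed 12.8 → 31.7 kJ/mol.
C (eclipsed): iPr(0°)/OCH3(0°) eclipsed 14.7; SH(120°)/Br(120°) eclipsed 10.7; Et(240°)/H(240°) eclipsed 6.8 → 32.2 kJ/mol.
E(D) − E(C) = 31.7 − 32.2 = -0.5 kJ/mol.

-0.5 kJ/mol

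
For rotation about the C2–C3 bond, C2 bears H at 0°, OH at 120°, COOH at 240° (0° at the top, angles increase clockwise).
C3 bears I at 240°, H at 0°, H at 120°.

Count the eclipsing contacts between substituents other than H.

1

Non-H eclipsing pairs: COOH(240°)/I(240°) — 1 interaction.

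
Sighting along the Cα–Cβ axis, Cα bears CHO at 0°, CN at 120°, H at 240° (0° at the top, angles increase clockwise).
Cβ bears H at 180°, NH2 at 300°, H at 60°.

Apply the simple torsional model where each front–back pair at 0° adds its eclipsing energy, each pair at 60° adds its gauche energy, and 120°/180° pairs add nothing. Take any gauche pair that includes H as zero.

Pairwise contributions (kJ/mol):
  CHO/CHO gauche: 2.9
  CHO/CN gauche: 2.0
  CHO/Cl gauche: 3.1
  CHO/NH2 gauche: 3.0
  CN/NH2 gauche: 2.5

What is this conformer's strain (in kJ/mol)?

3.0 kJ/mol

This conformer (staggered): CHO(0°)/NH2(300°) gauche 3.0 → 3.0 kJ/mol.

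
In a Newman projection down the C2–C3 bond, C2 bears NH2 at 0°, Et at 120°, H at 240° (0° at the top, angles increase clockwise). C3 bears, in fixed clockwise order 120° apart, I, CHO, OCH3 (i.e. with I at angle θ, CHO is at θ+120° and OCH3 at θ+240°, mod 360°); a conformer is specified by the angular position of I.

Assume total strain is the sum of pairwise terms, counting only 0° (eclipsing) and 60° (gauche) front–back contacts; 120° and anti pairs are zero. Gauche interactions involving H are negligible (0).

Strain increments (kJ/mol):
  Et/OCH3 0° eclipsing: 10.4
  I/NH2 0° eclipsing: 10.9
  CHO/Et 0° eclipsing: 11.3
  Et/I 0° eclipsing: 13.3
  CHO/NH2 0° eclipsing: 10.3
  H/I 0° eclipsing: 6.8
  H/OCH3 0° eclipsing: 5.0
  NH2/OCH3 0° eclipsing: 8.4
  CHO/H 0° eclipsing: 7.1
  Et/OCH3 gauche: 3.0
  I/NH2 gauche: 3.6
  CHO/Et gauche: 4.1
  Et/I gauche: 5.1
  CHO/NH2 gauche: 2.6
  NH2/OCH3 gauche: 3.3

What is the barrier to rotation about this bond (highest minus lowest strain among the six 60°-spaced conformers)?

15.5 kJ/mol

I at 0° (eclipsed): NH2(0°)/I(0°) eclipsed 10.9; Et(120°)/CHO(120°) eclipsed 11.3; H(240°)/OCH3(240°) eclipsed 5.0 → 27.2 kJ/mol.
I at 60° (staggered): NH2(0°)/I(60°) gauche 3.6; NH2(0°)/OCH3(300°) gauche 3.3; Et(120°)/I(60°) gauche 5.1; Et(120°)/CHO(180°) gauche 4.1 → 16.1 kJ/mol.
I at 120° (eclipsed): NH2(0°)/OCH3(0°) eclipsed 8.4; Et(120°)/I(120°) eclipsed 13.3; H(240°)/CHO(240°) eclipsed 7.1 → 28.8 kJ/mol.
I at 180° (staggered): NH2(0°)/CHO(300°) gauche 2.6; NH2(0°)/OCH3(60°) gauche 3.3; Et(120°)/I(180°) gauche 5.1; Et(120°)/OCH3(60°) gauche 3.0 → 14.0 kJ/mol.
I at 240° (eclipsed): NH2(0°)/CHO(0°) eclipsed 10.3; Et(120°)/OCH3(120°) eclipsed 10.4; H(240°)/I(240°) eclipsed 6.8 → 27.5 kJ/mol.
I at 300° (staggered): NH2(0°)/I(300°) gauche 3.6; NH2(0°)/CHO(60°) gauche 2.6; Et(120°)/CHO(60°) gauche 4.1; Et(120°)/OCH3(180°) gauche 3.0 → 13.3 kJ/mol.
Max at 120° (28.8 kJ/mol), min at 300° (13.3 kJ/mol); barrier = 15.5 kJ/mol.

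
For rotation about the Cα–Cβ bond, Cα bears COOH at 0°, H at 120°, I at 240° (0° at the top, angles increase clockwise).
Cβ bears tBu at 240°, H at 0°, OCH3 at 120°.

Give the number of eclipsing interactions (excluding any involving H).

Non-H eclipsing pairs: I(240°)/tBu(240°) — 1 interaction.

1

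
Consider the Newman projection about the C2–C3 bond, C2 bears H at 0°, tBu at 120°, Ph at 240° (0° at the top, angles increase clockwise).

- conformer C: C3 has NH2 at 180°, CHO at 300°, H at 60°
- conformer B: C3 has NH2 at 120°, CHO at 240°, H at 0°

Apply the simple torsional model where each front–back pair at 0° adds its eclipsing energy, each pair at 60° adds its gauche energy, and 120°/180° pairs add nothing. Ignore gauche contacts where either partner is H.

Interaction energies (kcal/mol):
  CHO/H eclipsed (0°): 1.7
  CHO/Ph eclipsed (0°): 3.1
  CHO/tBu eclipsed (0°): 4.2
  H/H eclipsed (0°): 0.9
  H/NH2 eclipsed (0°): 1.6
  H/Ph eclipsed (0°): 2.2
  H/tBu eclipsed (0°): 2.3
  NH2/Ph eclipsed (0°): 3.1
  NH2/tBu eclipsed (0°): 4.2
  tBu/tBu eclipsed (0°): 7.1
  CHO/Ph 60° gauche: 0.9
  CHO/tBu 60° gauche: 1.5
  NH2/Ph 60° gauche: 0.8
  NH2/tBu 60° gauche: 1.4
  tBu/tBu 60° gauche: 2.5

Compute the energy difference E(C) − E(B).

-5.1 kcal/mol

C is staggered. tBu at 120° is gauche with NH2 at 180° (1.4); Ph at 240° is gauche with NH2 at 180° (0.8); Ph at 240° is gauche with CHO at 300° (0.9). Total 3.1 kcal/mol.
B is eclipsed. H at 0° is eclipsed with H at 0° (0.9); tBu at 120° is eclipsed with NH2 at 120° (4.2); Ph at 240° is eclipsed with CHO at 240° (3.1). Total 8.2 kcal/mol.
E(C) − E(B) = 3.1 − 8.2 = -5.1 kcal/mol.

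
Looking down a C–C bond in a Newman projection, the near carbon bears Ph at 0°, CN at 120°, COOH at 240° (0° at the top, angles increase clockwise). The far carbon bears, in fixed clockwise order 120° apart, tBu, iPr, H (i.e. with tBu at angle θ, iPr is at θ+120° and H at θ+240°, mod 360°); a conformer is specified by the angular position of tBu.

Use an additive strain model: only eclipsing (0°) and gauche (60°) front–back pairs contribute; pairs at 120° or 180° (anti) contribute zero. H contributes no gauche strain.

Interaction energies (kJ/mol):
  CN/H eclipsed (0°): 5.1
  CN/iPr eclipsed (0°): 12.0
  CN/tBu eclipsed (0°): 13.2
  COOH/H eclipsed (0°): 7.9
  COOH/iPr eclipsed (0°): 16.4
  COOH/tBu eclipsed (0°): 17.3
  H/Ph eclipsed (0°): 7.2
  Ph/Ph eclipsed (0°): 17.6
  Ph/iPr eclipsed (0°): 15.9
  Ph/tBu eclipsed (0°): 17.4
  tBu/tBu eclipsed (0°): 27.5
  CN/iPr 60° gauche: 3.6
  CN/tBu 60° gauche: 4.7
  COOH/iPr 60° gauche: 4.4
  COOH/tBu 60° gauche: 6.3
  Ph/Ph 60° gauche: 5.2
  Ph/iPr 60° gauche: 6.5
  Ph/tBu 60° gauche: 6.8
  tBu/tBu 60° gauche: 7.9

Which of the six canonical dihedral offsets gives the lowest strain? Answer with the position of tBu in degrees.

60°

tBu at 0° (eclipsed): Ph–tBu eclipsed, CN–iPr eclipsed, COOH–H eclipsed; 17.4 + 12.0 + 7.9 = 37.3 kJ/mol.
tBu at 60° (staggered): Ph–tBu gauche, CN–tBu gauche, CN–iPr gauche, COOH–iPr gauche; 6.8 + 4.7 + 3.6 + 4.4 = 19.5 kJ/mol.
tBu at 120° (eclipsed): Ph–H eclipsed, CN–tBu eclipsed, COOH–iPr eclipsed; 7.2 + 13.2 + 16.4 = 36.8 kJ/mol.
tBu at 180° (staggered): Ph–iPr gauche, CN–tBu gauche, COOH–tBu gauche, COOH–iPr gauche; 6.5 + 4.7 + 6.3 + 4.4 = 21.9 kJ/mol.
tBu at 240° (eclipsed): Ph–iPr eclipsed, CN–H eclipsed, COOH–tBu eclipsed; 15.9 + 5.1 + 17.3 = 38.3 kJ/mol.
tBu at 300° (staggered): Ph–tBu gauche, Ph–iPr gauche, CN–iPr gauche, COOH–tBu gauche; 6.8 + 6.5 + 3.6 + 6.3 = 23.2 kJ/mol.
The minimum (19.5 kJ/mol) occurs with tBu at 60°.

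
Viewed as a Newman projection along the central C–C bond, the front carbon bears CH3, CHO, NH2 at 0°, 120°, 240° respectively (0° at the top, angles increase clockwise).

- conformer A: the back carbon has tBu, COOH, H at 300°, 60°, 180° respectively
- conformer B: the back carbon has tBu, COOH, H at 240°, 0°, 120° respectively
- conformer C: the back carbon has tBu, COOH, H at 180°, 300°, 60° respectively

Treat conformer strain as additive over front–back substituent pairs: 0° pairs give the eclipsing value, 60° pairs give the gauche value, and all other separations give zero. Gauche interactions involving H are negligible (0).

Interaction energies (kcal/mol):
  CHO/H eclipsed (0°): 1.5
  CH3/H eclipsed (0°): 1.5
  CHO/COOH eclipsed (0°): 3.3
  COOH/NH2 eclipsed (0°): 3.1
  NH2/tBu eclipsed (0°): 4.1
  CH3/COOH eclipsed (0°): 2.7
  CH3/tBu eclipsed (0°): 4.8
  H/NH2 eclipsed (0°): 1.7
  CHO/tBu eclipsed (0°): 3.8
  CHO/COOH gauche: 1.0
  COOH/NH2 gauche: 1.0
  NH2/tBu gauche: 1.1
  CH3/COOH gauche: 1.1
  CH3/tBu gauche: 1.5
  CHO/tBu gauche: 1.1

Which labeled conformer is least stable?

B

A is staggered. CH3 at 0° is gauche with tBu at 300° (1.5); CH3 at 0° is gauche with COOH at 60° (1.1); CHO at 120° is gauche with COOH at 60° (1.0); NH2 at 240° is gauche with tBu at 300° (1.1). Total 4.7 kcal/mol.
B is eclipsed. CH3 at 0° is eclipsed with COOH at 0° (2.7); CHO at 120° is eclipsed with H at 120° (1.5); NH2 at 240° is eclipsed with tBu at 240° (4.1). Total 8.3 kcal/mol.
C is staggered. CH3 at 0° is gauche with COOH at 300° (1.1); CHO at 120° is gauche with tBu at 180° (1.1); NH2 at 240° is gauche with tBu at 180° (1.1); NH2 at 240° is gauche with COOH at 300° (1.0). Total 4.3 kcal/mol.
B has the highest total (8.3 kcal/mol).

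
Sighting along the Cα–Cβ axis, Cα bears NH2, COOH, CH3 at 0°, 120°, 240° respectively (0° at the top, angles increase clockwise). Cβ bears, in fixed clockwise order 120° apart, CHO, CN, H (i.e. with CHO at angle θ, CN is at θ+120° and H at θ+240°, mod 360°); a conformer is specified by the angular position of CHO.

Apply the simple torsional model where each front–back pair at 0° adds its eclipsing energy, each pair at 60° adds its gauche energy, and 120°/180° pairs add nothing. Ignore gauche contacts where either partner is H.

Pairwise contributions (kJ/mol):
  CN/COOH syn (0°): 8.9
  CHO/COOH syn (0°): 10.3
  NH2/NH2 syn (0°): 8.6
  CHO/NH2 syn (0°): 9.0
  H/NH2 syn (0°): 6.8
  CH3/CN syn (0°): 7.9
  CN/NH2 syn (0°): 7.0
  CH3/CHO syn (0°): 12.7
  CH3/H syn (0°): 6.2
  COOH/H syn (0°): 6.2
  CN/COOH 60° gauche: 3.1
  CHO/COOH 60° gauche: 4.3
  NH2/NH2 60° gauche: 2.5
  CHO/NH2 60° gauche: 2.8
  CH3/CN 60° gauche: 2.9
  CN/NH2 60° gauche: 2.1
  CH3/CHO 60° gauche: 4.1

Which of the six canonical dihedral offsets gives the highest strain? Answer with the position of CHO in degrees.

240°

CHO at 0° (eclipsed): NH2–CHO eclipsed, COOH–CN eclipsed, CH3–H eclipsed; 9.0 + 8.9 + 6.2 = 24.1 kJ/mol.
CHO at 60° (staggered): NH2–CHO gauche, COOH–CHO gauche, COOH–CN gauche, CH3–CN gauche; 2.8 + 4.3 + 3.1 + 2.9 = 13.1 kJ/mol.
CHO at 120° (eclipsed): NH2–H eclipsed, COOH–CHO eclipsed, CH3–CN eclipsed; 6.8 + 10.3 + 7.9 = 25.0 kJ/mol.
CHO at 180° (staggered): NH2–CN gauche, COOH–CHO gauche, CH3–CHO gauche, CH3–CN gauche; 2.1 + 4.3 + 4.1 + 2.9 = 13.4 kJ/mol.
CHO at 240° (eclipsed): NH2–CN eclipsed, COOH–H eclipsed, CH3–CHO eclipsed; 7.0 + 6.2 + 12.7 = 25.9 kJ/mol.
CHO at 300° (staggered): NH2–CHO gauche, NH2–CN gauche, COOH–CN gauche, CH3–CHO gauche; 2.8 + 2.1 + 3.1 + 4.1 = 12.1 kJ/mol.
The maximum (25.9 kJ/mol) occurs with CHO at 240°.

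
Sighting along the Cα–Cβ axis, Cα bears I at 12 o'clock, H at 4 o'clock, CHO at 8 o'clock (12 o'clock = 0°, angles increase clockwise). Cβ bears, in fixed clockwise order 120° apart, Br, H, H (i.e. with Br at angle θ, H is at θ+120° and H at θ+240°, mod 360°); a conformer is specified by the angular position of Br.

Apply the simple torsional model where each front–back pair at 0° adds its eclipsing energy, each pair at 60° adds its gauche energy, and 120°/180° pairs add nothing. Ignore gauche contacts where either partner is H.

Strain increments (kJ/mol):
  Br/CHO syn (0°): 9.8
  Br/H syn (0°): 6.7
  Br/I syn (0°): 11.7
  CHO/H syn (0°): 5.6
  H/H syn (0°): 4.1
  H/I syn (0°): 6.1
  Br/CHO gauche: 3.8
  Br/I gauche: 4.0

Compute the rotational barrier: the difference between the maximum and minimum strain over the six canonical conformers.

17.6 kJ/mol

Br at 0° (eclipsed): I(0°)/Br(0°) eclipsed 11.7; H(120°)/H(120°) eclipsed 4.1; CHO(240°)/H(240°) eclipsed 5.6 → 21.4 kJ/mol.
Br at 60° (staggered): I(0°)/Br(60°) gauche 4.0 → 4.0 kJ/mol.
Br at 120° (eclipsed): I(0°)/H(0°) eclipsed 6.1; H(120°)/Br(120°) eclipsed 6.7; CHO(240°)/H(240°) eclipsed 5.6 → 18.4 kJ/mol.
Br at 180° (staggered): CHO(240°)/Br(180°) gauche 3.8 → 3.8 kJ/mol.
Br at 240° (eclipsed): I(0°)/H(0°) eclipsed 6.1; H(120°)/H(120°) eclipsed 4.1; CHO(240°)/Br(240°) eclipsed 9.8 → 20.0 kJ/mol.
Br at 300° (staggered): I(0°)/Br(300°) gauche 4.0; CHO(240°)/Br(300°) gauche 3.8 → 7.8 kJ/mol.
Max at 0° (21.4 kJ/mol), min at 180° (3.8 kJ/mol); barrier = 17.6 kJ/mol.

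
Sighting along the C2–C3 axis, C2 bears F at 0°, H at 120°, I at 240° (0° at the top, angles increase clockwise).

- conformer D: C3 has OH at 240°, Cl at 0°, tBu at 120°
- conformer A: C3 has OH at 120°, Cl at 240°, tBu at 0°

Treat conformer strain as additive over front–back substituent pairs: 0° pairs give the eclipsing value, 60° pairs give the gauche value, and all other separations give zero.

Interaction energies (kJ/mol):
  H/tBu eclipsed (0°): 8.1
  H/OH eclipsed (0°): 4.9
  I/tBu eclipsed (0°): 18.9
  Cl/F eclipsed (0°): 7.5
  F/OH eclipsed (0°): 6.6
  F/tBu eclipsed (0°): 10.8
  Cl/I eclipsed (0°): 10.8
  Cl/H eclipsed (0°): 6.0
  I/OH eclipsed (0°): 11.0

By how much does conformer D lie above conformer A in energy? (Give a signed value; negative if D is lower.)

D (eclipsed): F(0°)/Cl(0°) eclipsed 7.5; H(120°)/tBu(120°) eclipsed 8.1; I(240°)/OH(240°) eclipsed 11.0 → 26.6 kJ/mol.
A (eclipsed): F(0°)/tBu(0°) eclipsed 10.8; H(120°)/OH(120°) eclipsed 4.9; I(240°)/Cl(240°) eclipsed 10.8 → 26.5 kJ/mol.
E(D) − E(A) = 26.6 − 26.5 = +0.1 kJ/mol.

+0.1 kJ/mol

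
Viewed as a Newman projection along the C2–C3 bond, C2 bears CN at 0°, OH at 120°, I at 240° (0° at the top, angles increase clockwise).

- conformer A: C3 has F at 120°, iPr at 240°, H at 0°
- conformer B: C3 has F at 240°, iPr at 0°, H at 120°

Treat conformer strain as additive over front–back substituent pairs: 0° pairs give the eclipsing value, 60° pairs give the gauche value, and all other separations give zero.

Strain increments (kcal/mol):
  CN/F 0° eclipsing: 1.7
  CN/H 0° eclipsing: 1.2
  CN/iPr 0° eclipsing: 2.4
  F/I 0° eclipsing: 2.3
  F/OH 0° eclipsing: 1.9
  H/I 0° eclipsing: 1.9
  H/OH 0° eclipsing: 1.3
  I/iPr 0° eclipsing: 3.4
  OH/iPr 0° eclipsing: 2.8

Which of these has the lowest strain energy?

B

A (eclipsed): CN–H eclipsed, OH–F eclipsed, I–iPr eclipsed; 1.2 + 1.9 + 3.4 = 6.5 kcal/mol.
B (eclipsed): CN–iPr eclipsed, OH–H eclipsed, I–F eclipsed; 2.4 + 1.3 + 2.3 = 6.0 kcal/mol.
B has the lowest total (6.0 kcal/mol).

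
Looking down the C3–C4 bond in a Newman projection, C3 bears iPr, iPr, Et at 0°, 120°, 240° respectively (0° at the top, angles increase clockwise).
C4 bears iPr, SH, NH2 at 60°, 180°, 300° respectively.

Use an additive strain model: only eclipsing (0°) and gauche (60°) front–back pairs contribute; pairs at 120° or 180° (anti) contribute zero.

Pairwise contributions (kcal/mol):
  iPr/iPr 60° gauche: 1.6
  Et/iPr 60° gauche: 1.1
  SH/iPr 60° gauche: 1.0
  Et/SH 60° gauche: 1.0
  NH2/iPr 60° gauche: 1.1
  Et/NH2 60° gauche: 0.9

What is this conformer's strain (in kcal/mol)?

7.2 kcal/mol

This conformer (staggered): iPr(0°)/iPr(60°) gauche 1.6; iPr(0°)/NH2(300°) gauche 1.1; iPr(120°)/iPr(60°) gauche 1.6; iPr(120°)/SH(180°) gauche 1.0; Et(240°)/SH(180°) gauche 1.0; Et(240°)/NH2(300°) gauche 0.9 → 7.2 kcal/mol.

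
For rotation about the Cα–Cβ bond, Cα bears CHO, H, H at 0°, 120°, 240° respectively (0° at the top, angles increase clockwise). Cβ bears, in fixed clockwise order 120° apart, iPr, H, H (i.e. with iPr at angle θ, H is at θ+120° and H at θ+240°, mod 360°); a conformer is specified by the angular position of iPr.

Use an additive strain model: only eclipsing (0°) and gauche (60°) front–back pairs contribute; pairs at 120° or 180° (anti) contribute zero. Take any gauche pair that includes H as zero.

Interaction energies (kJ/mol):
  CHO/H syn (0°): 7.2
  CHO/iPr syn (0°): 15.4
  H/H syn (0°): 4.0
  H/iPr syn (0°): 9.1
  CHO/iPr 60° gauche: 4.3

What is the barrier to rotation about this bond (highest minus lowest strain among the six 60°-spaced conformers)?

23.4 kJ/mol

iPr at 0° (eclipsed): CHO(0°)/iPr(0°) eclipsed 15.4; H(120°)/H(120°) eclipsed 4.0; H(240°)/H(240°) eclipsed 4.0 → 23.4 kJ/mol.
iPr at 60° (staggered): CHO(0°)/iPr(60°) gauche 4.3 → 4.3 kJ/mol.
iPr at 120° (eclipsed): CHO(0°)/H(0°) eclipsed 7.2; H(120°)/iPr(120°) eclipsed 9.1; H(240°)/H(240°) eclipsed 4.0 → 20.3 kJ/mol.
iPr at 180° (staggered): no non-H gauche contacts → 0.0 kJ/mol.
iPr at 240° (eclipsed): CHO(0°)/H(0°) eclipsed 7.2; H(120°)/H(120°) eclipsed 4.0; H(240°)/iPr(240°) eclipsed 9.1 → 20.3 kJ/mol.
iPr at 300° (staggered): CHO(0°)/iPr(300°) gauche 4.3 → 4.3 kJ/mol.
Max at 0° (23.4 kJ/mol), min at 180° (0.0 kJ/mol); barrier = 23.4 kJ/mol.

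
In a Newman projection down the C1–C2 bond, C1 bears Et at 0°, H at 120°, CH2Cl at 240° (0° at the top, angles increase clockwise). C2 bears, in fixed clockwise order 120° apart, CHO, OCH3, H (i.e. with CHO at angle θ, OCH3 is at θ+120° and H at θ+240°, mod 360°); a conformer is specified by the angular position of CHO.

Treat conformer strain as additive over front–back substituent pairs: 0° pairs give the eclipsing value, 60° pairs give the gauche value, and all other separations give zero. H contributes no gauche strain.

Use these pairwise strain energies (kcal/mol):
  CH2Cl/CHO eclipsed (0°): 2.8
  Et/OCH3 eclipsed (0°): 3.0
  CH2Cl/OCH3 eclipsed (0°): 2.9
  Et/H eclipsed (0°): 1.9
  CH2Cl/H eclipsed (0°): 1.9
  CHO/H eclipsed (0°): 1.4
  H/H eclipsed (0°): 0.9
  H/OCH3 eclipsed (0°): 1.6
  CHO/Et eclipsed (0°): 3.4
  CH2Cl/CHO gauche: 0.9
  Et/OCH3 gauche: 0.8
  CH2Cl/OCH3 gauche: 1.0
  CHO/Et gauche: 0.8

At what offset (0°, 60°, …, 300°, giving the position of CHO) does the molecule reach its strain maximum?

CHO at 0° (eclipsed): Et–CHO eclipsed, H–OCH3 eclipsed, CH2Cl–H eclipsed; 3.4 + 1.6 + 1.9 = 6.9 kcal/mol.
CHO at 60° (staggered): Et–CHO gauche, CH2Cl–OCH3 gauche; 0.8 + 1.0 = 1.8 kcal/mol.
CHO at 120° (eclipsed): Et–H eclipsed, H–CHO eclipsed, CH2Cl–OCH3 eclipsed; 1.9 + 1.4 + 2.9 = 6.2 kcal/mol.
CHO at 180° (staggered): Et–OCH3 gauche, CH2Cl–CHO gauche, CH2Cl–OCH3 gauche; 0.8 + 0.9 + 1.0 = 2.7 kcal/mol.
CHO at 240° (eclipsed): Et–OCH3 eclipsed, H–H eclipsed, CH2Cl–CHO eclipsed; 3.0 + 0.9 + 2.8 = 6.7 kcal/mol.
CHO at 300° (staggered): Et–CHO gauche, Et–OCH3 gauche, CH2Cl–CHO gauche; 0.8 + 0.8 + 0.9 = 2.5 kcal/mol.
The maximum (6.9 kcal/mol) occurs with CHO at 0°.

0°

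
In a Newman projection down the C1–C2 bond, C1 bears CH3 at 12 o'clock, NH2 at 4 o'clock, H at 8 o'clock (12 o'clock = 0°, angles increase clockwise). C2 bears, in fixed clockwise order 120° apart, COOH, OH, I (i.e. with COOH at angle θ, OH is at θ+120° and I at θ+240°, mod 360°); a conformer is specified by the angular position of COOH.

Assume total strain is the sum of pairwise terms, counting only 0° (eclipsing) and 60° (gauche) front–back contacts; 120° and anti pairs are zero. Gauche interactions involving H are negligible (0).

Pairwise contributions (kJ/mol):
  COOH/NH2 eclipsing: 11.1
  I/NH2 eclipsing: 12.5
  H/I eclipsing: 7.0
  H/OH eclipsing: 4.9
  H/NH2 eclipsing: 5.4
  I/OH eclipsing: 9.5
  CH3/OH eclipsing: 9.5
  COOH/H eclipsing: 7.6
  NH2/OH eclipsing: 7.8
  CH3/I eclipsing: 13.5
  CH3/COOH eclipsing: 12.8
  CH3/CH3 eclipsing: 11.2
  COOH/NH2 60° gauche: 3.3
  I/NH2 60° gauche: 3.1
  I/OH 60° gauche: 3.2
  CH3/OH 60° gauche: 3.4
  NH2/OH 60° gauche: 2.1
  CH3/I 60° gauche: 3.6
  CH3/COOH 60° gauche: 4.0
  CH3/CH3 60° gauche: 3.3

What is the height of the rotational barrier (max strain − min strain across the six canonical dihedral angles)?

17.0 kJ/mol

COOH at 0° is eclipsed. CH3 at 0° is eclipsed with COOH at 0° (12.8); NH2 at 120° is eclipsed with OH at 120° (7.8); H at 240° is eclipsed with I at 240° (7.0). Total 27.6 kJ/mol.
COOH at 60° is staggered. CH3 at 0° is gauche with COOH at 60° (4.0); CH3 at 0° is gauche with I at 300° (3.6); NH2 at 120° is gauche with COOH at 60° (3.3); NH2 at 120° is gauche with OH at 180° (2.1). Total 13.0 kJ/mol.
COOH at 120° is eclipsed. CH3 at 0° is eclipsed with I at 0° (13.5); NH2 at 120° is eclipsed with COOH at 120° (11.1); H at 240° is eclipsed with OH at 240° (4.9). Total 29.5 kJ/mol.
COOH at 180° is staggered. CH3 at 0° is gauche with OH at 300° (3.4); CH3 at 0° is gauche with I at 60° (3.6); NH2 at 120° is gauche with COOH at 180° (3.3); NH2 at 120° is gauche with I at 60° (3.1). Total 13.4 kJ/mol.
COOH at 240° is eclipsed. CH3 at 0° is eclipsed with OH at 0° (9.5); NH2 at 120° is eclipsed with I at 120° (12.5); H at 240° is eclipsed with COOH at 240° (7.6). Total 29.6 kJ/mol.
COOH at 300° is staggered. CH3 at 0° is gauche with COOH at 300° (4.0); CH3 at 0° is gauche with OH at 60° (3.4); NH2 at 120° is gauche with OH at 60° (2.1); NH2 at 120° is gauche with I at 180° (3.1). Total 12.6 kJ/mol.
Max at 240° (29.6 kJ/mol), min at 300° (12.6 kJ/mol); barrier = 17.0 kJ/mol.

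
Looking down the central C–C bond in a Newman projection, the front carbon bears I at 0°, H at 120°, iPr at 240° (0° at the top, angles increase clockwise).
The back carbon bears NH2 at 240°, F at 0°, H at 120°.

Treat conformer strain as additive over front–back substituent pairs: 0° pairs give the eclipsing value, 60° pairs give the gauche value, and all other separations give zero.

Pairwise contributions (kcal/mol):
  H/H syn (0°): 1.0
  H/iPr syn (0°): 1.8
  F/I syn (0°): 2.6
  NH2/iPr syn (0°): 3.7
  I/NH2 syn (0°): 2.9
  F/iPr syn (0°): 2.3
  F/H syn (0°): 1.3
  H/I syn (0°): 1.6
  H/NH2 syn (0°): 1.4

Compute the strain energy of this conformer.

7.3 kcal/mol

This conformer (eclipsed): I–F eclipsed, H–H eclipsed, iPr–NH2 eclipsed; 2.6 + 1.0 + 3.7 = 7.3 kcal/mol.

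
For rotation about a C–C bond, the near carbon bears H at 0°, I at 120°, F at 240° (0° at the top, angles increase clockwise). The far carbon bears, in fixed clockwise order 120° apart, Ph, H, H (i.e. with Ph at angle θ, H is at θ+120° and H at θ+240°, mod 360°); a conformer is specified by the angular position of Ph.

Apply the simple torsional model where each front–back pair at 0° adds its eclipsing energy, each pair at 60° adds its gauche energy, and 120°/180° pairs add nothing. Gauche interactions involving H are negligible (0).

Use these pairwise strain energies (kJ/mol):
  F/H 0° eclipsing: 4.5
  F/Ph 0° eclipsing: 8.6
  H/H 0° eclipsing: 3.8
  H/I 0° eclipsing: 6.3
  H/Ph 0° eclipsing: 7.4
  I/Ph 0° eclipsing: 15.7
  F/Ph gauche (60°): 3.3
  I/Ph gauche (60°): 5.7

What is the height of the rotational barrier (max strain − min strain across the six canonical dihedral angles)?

20.7 kJ/mol

Ph at 0° (eclipsed): H(0°)/Ph(0°) eclipsed 7.4; I(120°)/H(120°) eclipsed 6.3; F(240°)/H(240°) eclipsed 4.5 → 18.2 kJ/mol.
Ph at 60° (staggered): I(120°)/Ph(60°) gauche 5.7 → 5.7 kJ/mol.
Ph at 120° (eclipsed): H(0°)/H(0°) eclipsed 3.8; I(120°)/Ph(120°) eclipsed 15.7; F(240°)/H(240°) eclipsed 4.5 → 24.0 kJ/mol.
Ph at 180° (staggered): I(120°)/Ph(180°) gauche 5.7; F(240°)/Ph(180°) gauche 3.3 → 9.0 kJ/mol.
Ph at 240° (eclipsed): H(0°)/H(0°) eclipsed 3.8; I(120°)/H(120°) eclipsed 6.3; F(240°)/Ph(240°) eclipsed 8.6 → 18.7 kJ/mol.
Ph at 300° (staggered): F(240°)/Ph(300°) gauche 3.3 → 3.3 kJ/mol.
Max at 120° (24.0 kJ/mol), min at 300° (3.3 kJ/mol); barrier = 20.7 kJ/mol.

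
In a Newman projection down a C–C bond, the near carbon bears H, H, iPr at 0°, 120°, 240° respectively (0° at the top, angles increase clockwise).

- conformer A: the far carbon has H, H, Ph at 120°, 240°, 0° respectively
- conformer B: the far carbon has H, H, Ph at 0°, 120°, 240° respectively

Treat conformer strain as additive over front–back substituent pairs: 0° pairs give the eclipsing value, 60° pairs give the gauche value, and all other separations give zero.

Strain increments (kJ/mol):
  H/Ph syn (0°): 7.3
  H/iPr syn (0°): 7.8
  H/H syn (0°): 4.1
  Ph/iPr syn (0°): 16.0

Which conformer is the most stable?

A

A is eclipsed. H at 0° is eclipsed with Ph at 0° (7.3); H at 120° is eclipsed with H at 120° (4.1); iPr at 240° is eclipsed with H at 240° (7.8). Total 19.2 kJ/mol.
B is eclipsed. H at 0° is eclipsed with H at 0° (4.1); H at 120° is eclipsed with H at 120° (4.1); iPr at 240° is eclipsed with Ph at 240° (16.0). Total 24.2 kJ/mol.
A has the lowest total (19.2 kJ/mol).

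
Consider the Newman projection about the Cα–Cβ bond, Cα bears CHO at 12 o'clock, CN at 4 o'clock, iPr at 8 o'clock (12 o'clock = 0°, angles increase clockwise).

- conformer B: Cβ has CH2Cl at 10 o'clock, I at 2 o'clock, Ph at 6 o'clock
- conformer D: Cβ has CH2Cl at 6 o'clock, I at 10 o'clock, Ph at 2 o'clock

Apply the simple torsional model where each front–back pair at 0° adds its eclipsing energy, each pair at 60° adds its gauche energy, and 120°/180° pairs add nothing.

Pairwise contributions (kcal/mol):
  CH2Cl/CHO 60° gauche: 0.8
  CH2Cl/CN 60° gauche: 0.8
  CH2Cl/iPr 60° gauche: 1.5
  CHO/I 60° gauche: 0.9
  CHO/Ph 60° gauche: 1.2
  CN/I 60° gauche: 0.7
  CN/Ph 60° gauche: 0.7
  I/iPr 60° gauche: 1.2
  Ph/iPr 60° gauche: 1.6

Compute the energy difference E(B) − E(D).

-0.1 kcal/mol

B (staggered): CHO(0°)/CH2Cl(300°) gauche 0.8; CHO(0°)/I(60°) gauche 0.9; CN(120°)/I(60°) gauche 0.7; CN(120°)/Ph(180°) gauche 0.7; iPr(240°)/CH2Cl(300°) gauche 1.5; iPr(240°)/Ph(180°) gauche 1.6 → 6.2 kcal/mol.
D (staggered): CHO(0°)/I(300°) gauche 0.9; CHO(0°)/Ph(60°) gauche 1.2; CN(120°)/CH2Cl(180°) gauche 0.8; CN(120°)/Ph(60°) gauche 0.7; iPr(240°)/CH2Cl(180°) gauche 1.5; iPr(240°)/I(300°) gauche 1.2 → 6.3 kcal/mol.
E(B) − E(D) = 6.2 − 6.3 = -0.1 kcal/mol.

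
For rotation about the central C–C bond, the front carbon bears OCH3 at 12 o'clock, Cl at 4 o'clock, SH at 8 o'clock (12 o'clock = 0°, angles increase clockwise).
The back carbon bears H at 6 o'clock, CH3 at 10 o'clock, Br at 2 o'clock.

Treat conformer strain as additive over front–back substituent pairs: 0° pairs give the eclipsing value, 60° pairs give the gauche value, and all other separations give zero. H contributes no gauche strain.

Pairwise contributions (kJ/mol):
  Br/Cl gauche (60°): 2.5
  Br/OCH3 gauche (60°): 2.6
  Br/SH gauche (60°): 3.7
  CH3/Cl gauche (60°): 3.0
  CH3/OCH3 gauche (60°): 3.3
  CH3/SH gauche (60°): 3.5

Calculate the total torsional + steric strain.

This conformer (staggered): OCH3(0°)/CH3(300°) gauche 3.3; OCH3(0°)/Br(60°) gauche 2.6; Cl(120°)/Br(60°) gauche 2.5; SH(240°)/CH3(300°) gauche 3.5 → 11.9 kJ/mol.

11.9 kJ/mol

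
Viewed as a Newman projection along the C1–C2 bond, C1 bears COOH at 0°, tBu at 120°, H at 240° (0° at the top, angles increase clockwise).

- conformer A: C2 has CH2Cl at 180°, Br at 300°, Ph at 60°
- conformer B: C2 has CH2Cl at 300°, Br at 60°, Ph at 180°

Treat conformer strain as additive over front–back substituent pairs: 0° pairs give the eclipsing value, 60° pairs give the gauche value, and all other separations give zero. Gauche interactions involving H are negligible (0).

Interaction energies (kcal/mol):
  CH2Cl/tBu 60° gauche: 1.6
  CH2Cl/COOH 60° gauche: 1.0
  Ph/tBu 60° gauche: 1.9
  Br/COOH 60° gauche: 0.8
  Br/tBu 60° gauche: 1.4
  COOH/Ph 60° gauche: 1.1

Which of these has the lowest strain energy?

B

A (staggered): COOH–Br gauche, COOH–Ph gauche, tBu–CH2Cl gauche, tBu–Ph gauche; 0.8 + 1.1 + 1.6 + 1.9 = 5.4 kcal/mol.
B (staggered): COOH–CH2Cl gauche, COOH–Br gauche, tBu–Br gauche, tBu–Ph gauche; 1.0 + 0.8 + 1.4 + 1.9 = 5.1 kcal/mol.
B has the lowest total (5.1 kcal/mol).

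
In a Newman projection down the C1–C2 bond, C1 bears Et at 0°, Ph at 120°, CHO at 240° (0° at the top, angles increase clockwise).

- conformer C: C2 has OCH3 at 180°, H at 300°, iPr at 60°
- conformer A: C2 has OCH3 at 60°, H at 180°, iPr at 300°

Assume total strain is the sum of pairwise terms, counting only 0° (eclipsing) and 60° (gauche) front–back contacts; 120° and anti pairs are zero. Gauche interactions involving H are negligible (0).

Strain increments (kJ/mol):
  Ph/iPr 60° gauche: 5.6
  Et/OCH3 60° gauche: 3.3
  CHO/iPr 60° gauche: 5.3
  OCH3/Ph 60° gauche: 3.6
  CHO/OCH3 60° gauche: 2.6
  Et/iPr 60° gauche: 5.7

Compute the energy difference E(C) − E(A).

-0.4 kJ/mol

C (staggered): Et(0°)/iPr(60°) gauche 5.7; Ph(120°)/OCH3(180°) gauche 3.6; Ph(120°)/iPr(60°) gauche 5.6; CHO(240°)/OCH3(180°) gauche 2.6 → 17.5 kJ/mol.
A (staggered): Et(0°)/OCH3(60°) gauche 3.3; Et(0°)/iPr(300°) gauche 5.7; Ph(120°)/OCH3(60°) gauche 3.6; CHO(240°)/iPr(300°) gauche 5.3 → 17.9 kJ/mol.
E(C) − E(A) = 17.5 − 17.9 = -0.4 kJ/mol.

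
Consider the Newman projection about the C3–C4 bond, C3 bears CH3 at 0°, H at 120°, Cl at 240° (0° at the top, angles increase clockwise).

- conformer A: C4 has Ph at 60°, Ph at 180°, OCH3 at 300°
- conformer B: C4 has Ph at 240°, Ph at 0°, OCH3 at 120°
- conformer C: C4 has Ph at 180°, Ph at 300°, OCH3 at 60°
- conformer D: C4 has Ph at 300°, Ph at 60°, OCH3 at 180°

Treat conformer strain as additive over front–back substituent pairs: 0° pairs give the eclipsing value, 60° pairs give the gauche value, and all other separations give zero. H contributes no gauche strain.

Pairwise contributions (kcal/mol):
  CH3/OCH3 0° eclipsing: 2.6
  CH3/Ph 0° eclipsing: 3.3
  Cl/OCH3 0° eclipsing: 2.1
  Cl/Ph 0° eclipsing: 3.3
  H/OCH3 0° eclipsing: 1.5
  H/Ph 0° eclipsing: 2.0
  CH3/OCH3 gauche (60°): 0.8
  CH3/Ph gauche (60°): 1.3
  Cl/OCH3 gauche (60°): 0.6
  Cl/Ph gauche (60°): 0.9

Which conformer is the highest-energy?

B

A (staggered): CH3(0°)/Ph(60°) gauche 1.3; CH3(0°)/OCH3(300°) gauche 0.8; Cl(240°)/Ph(180°) gauche 0.9; Cl(240°)/OCH3(300°) gauche 0.6 → 3.6 kcal/mol.
B (eclipsed): CH3(0°)/Ph(0°) eclipsed 3.3; H(120°)/OCH3(120°) eclipsed 1.5; Cl(240°)/Ph(240°) eclipsed 3.3 → 8.1 kcal/mol.
C (staggered): CH3(0°)/Ph(300°) gauche 1.3; CH3(0°)/OCH3(60°) gauche 0.8; Cl(240°)/Ph(180°) gauche 0.9; Cl(240°)/Ph(300°) gauche 0.9 → 3.9 kcal/mol.
D (staggered): CH3(0°)/Ph(300°) gauche 1.3; CH3(0°)/Ph(60°) gauche 1.3; Cl(240°)/Ph(300°) gauche 0.9; Cl(240°)/OCH3(180°) gauche 0.6 → 4.1 kcal/mol.
B has the highest total (8.1 kcal/mol).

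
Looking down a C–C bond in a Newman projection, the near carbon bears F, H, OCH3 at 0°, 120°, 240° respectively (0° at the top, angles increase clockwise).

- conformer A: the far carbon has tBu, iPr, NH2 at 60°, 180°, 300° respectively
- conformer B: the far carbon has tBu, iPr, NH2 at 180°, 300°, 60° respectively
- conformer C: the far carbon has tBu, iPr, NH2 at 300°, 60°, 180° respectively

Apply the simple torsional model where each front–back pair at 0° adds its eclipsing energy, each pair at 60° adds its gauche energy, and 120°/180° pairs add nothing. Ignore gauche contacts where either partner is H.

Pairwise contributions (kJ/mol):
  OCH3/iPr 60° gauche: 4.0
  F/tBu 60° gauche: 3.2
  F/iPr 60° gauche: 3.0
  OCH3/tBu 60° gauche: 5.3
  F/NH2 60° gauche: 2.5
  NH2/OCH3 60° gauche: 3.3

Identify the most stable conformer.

A

A is staggered. F at 0° is gauche with tBu at 60° (3.2); F at 0° is gauche with NH2 at 300° (2.5); OCH3 at 240° is gauche with iPr at 180° (4.0); OCH3 at 240° is gauche with NH2 at 300° (3.3). Total 13.0 kJ/mol.
B is staggered. F at 0° is gauche with iPr at 300° (3.0); F at 0° is gauche with NH2 at 60° (2.5); OCH3 at 240° is gauche with tBu at 180° (5.3); OCH3 at 240° is gauche with iPr at 300° (4.0). Total 14.8 kJ/mol.
C is staggered. F at 0° is gauche with tBu at 300° (3.2); F at 0° is gauche with iPr at 60° (3.0); OCH3 at 240° is gauche with tBu at 300° (5.3); OCH3 at 240° is gauche with NH2 at 180° (3.3). Total 14.8 kJ/mol.
A has the lowest total (13.0 kJ/mol).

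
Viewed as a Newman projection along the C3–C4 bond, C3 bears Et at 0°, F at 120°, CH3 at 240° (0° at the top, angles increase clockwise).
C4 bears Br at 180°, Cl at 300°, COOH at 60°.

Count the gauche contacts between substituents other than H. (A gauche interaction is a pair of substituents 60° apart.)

Non-H gauche pairs: Et(0°)/Cl(300°); Et(0°)/COOH(60°); F(120°)/Br(180°); F(120°)/COOH(60°); CH3(240°)/Br(180°); CH3(240°)/Cl(300°) — 6 interactions.

6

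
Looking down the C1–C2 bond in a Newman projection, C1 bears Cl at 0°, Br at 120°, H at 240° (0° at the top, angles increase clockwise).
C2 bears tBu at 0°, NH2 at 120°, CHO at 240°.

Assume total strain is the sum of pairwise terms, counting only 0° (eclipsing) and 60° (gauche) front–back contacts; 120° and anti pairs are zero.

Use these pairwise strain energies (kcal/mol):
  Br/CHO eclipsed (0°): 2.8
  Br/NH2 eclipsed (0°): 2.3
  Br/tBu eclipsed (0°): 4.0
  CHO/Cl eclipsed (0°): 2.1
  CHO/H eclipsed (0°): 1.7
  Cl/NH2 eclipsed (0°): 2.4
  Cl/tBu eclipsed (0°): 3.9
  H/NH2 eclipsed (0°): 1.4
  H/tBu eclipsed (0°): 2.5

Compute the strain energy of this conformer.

7.9 kcal/mol

This conformer (eclipsed): Cl–tBu eclipsed, Br–NH2 eclipsed, H–CHO eclipsed; 3.9 + 2.3 + 1.7 = 7.9 kcal/mol.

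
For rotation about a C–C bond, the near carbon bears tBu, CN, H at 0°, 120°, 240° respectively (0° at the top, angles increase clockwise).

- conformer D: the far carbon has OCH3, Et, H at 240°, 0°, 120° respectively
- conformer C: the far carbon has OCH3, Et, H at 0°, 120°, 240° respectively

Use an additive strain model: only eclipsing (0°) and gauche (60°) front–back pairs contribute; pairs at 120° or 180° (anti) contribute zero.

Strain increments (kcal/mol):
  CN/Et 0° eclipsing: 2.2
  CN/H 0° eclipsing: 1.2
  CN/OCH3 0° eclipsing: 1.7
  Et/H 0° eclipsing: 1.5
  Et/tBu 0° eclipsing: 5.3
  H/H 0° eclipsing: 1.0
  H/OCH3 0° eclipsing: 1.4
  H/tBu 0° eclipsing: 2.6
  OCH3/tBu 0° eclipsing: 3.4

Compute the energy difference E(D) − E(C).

+1.3 kcal/mol

D is eclipsed. tBu at 0° is eclipsed with Et at 0° (5.3); CN at 120° is eclipsed with H at 120° (1.2); H at 240° is eclipsed with OCH3 at 240° (1.4). Total 7.9 kcal/mol.
C is eclipsed. tBu at 0° is eclipsed with OCH3 at 0° (3.4); CN at 120° is eclipsed with Et at 120° (2.2); H at 240° is eclipsed with H at 240° (1.0). Total 6.6 kcal/mol.
E(D) − E(C) = 7.9 − 6.6 = +1.3 kcal/mol.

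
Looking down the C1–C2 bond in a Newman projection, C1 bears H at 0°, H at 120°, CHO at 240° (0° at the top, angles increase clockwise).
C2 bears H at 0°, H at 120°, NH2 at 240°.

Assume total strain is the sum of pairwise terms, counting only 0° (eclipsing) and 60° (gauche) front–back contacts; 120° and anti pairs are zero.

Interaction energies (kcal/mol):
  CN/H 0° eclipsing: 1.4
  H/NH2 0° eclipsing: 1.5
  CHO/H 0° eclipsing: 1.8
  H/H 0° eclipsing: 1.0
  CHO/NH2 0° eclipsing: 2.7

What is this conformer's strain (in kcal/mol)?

This conformer (eclipsed): H–H eclipsed, H–H eclipsed, CHO–NH2 eclipsed; 1.0 + 1.0 + 2.7 = 4.7 kcal/mol.

4.7 kcal/mol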